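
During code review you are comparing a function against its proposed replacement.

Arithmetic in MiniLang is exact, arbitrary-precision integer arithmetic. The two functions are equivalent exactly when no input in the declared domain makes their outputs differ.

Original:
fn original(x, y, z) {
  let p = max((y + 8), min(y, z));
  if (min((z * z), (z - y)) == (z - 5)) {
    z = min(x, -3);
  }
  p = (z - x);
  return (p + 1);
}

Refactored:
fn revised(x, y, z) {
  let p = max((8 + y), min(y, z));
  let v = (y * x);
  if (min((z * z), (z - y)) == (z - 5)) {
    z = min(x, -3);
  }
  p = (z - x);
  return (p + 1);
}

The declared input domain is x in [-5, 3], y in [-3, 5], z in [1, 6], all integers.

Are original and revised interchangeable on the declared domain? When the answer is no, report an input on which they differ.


Side by side, the visible changes include: statement counts differ; arithmetic usage differs; local variable names differ.
One worked example (x=-2, y=2, z=3) — original: p = 10; (min((z * z), (z - y)) == (z - 5)) -> false; p = 5; return 6; revised: p = 10; v = -4; (min((z * z), (z - y)) == (z - 5)) -> false; p = 5; return 6; agreement on 6.
Sweeping the whole domain (486 inputs) finds no disagreement.
verdict: equivalent


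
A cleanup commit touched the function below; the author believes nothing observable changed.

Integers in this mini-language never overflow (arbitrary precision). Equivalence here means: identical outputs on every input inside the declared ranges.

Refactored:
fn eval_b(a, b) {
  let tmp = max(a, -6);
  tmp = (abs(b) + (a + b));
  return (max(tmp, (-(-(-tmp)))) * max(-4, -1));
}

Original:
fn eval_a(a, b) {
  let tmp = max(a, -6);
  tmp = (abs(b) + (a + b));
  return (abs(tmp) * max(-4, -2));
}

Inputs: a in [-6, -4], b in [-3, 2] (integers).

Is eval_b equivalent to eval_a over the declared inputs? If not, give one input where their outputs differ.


There is a counterexample at a=-6, b=-3: -12 on one side, -6 on the other.
eval_a: tmp := -6 | tmp := -6 | result -12
eval_b: tmp := -6 | tmp := -6 | result -6
verdict: not equivalent; witness: a=-6, b=-3


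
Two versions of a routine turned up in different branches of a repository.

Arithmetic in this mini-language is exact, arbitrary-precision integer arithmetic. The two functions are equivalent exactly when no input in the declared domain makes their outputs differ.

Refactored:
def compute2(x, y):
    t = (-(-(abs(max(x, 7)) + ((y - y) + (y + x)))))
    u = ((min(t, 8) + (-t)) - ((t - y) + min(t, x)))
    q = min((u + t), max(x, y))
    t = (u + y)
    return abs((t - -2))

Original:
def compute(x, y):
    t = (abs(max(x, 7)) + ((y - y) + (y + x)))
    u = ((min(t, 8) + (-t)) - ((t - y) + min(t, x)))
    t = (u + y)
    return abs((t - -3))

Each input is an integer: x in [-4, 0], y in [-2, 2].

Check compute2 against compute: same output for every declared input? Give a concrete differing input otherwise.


At x=-4, y=-2: compute gives 2, compute2 gives 1.
verdict: not equivalent; witness: x=-4, y=-2


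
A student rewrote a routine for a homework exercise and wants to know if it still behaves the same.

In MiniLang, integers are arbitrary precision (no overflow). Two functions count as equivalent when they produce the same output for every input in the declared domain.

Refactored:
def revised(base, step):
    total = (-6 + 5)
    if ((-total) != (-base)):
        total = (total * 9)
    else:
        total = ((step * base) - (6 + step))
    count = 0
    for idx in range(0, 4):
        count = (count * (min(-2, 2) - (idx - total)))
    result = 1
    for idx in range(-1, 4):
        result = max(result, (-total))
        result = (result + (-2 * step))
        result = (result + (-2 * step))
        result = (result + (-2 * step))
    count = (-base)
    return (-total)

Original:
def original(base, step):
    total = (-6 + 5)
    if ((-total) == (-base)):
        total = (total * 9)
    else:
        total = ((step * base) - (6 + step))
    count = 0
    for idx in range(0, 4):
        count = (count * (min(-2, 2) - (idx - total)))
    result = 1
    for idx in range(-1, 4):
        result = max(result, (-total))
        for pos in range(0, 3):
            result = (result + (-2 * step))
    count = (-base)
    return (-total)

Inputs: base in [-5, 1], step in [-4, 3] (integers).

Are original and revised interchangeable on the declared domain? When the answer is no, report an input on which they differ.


There is a counterexample at base=-5, step=-4: -18 on one side, 9 on the other.
original: total=-1, then ((-total) == (-base)) is false, then total=18, then count=0, then (idx=0), then count=0, then (idx=1), then count=0, then (idx=2), then count=0, then (idx=3), then count=0, then result=1, then (idx=-1), then result=1, then (pos=0), then result=9, then (pos=1), then result=17, then (pos=2), then result=25, then (idx=0), then result=25, then (pos=0), then result=33, then (pos=1), then result=41, then (pos=2), then result=49, then (idx=1), then result=49, then (pos=0), then result=57, then (pos=1), then result=65, then (pos=2), then result=73, then (idx=2), then result=73, then (pos=0), then result=81, then (pos=1), then result=89, then (pos=2), then result=97, then (idx=3), then result=97, then (pos=0), then result=105, then (pos=1), then result=113, then (pos=2), then result=121, then count=5, then returns -18
revised: total=-1, then ((-total) != (-base)) is true, then total=-9, then count=0, then (idx=0), then count=0, then (idx=1), then count=0, then (idx=2), then count=0, then (idx=3), then count=0, then result=1, then (idx=-1), then result=9, then result=17, then result=25, then result=33, then (idx=0), then result=33, then result=41, then result=49, then result=57, then (idx=1), then result=57, then result=65, then result=73, then result=81, then (idx=2), then result=81, then result=89, then result=97, then result=105, then (idx=3), then result=105, then result=113, then result=121, then result=129, then count=5, then returns 9
verdict: not equivalent; witness: base=-5, step=-4


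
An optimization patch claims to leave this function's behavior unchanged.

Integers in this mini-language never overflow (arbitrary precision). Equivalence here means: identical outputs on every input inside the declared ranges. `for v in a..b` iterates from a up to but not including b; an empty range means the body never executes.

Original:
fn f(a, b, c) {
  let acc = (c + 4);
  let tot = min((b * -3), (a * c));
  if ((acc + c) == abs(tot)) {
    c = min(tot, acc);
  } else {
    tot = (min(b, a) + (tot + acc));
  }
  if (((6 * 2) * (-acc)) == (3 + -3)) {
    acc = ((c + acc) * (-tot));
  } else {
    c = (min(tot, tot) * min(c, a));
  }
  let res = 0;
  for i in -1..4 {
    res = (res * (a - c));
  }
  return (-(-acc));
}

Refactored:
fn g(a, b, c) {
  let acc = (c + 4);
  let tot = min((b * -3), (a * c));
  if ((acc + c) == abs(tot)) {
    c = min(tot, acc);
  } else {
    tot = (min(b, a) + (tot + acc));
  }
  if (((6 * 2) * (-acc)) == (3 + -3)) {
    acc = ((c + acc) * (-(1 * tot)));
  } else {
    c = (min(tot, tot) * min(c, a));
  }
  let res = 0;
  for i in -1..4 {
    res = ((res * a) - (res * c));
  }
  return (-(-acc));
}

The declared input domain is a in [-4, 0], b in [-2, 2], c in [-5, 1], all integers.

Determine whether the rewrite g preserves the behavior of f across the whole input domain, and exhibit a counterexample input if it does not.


This is a faithful refactor — arithmetic usage differs; and constant usage differs, but the computed results match everywhere.
Spot check at a=-4, b=-2, c=-1 — f: acc=3, then tot=4, then ((acc + c) == abs(tot)) is false, then tot=3, then (((6 * 2) * (-acc)) == (3 + -3)) is false, then c=-12, then res=0, then (i=-1), then res=0, then (i=0), then res=0, then (i=1), then res=0, then (i=2), then res=0, then (i=3), then res=0, then returns 3. g: acc=3, then tot=4, then ((acc + c) == abs(tot)) is false, then tot=3, then (((6 * 2) * (-acc)) == (3 + -3)) is false, then c=-12, then res=0, then (i=-1), then res=0, then (i=0), then res=0, then (i=1), then res=0, then (i=2), then res=0, then (i=3), then res=0, then returns 3. Both give 3.
Sweeping the whole domain (175 inputs) finds no disagreement.
verdict: equivalent


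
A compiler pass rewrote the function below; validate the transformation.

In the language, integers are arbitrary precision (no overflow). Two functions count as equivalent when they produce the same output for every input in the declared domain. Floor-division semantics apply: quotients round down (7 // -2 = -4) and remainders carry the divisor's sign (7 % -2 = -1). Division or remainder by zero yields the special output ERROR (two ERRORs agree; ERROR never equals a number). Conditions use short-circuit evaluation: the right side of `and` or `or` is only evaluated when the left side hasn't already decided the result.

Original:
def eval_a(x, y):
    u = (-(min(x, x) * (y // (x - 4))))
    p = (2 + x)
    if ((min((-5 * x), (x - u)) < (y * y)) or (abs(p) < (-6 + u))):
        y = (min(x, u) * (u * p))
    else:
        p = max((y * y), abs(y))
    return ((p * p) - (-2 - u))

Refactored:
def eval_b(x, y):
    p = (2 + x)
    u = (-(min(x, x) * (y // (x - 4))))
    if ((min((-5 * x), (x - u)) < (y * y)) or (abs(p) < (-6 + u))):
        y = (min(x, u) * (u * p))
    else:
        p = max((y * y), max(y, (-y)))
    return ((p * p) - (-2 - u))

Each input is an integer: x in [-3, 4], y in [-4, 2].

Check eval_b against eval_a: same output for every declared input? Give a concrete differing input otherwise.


Although min/max/abs usage differs, 56/56 inputs agree.
verdict: equivalent


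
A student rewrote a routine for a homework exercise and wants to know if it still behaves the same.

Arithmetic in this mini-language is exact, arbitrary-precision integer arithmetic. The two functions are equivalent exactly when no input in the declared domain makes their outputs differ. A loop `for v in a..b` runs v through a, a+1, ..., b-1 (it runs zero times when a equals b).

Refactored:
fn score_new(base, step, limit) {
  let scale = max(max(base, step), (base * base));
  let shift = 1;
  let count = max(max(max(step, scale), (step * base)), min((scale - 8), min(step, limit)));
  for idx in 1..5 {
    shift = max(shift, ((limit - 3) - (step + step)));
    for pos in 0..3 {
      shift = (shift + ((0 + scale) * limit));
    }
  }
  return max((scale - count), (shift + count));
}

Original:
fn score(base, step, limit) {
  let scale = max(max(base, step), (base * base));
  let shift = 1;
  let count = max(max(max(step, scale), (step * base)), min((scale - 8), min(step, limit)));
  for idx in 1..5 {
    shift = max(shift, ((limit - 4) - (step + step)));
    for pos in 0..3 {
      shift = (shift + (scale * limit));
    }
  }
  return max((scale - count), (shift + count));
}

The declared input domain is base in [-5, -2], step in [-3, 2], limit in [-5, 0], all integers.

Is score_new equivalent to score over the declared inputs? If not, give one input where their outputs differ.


The rewrite breaks on base=-5, step=-3, limit=0, where the results are 27 and 28.
score: scale := 25 | shift := 1 | count := 25 | iter idx=1: | shift := 2 | iter pos=0: | shift := 2 | iter pos=1: | shift := 2 | iter pos=2: | shift := 2 | iter idx=2: | shift := 2 | iter pos=0: | shift := 2 | iter pos=1: | shift := 2 | iter pos=2: | shift := 2 | iter idx=3: | shift := 2 | iter pos=0: | shift := 2 | iter pos=1: | shift := 2 | iter pos=2: | shift := 2 | iter idx=4: | shift := 2 | iter pos=0: | shift := 2 | iter pos=1: | shift := 2 | iter pos=2: | shift := 2 | result 27
score_new: scale := 25 | shift := 1 | count := 25 | iter idx=1: | shift := 3 | iter pos=0: | shift := 3 | iter pos=1: | shift := 3 | iter pos=2: | shift := 3 | iter idx=2: | shift := 3 | iter pos=0: | shift := 3 | iter pos=1: | shift := 3 | iter pos=2: | shift := 3 | iter idx=3: | shift := 3 | iter pos=0: | shift := 3 | iter pos=1: | shift := 3 | iter pos=2: | shift := 3 | iter idx=4: | shift := 3 | iter pos=0: | shift := 3 | iter pos=1: | shift := 3 | iter pos=2: | shift := 3 | result 28
verdict: not equivalent; witness: base=-5, step=-3, limit=0


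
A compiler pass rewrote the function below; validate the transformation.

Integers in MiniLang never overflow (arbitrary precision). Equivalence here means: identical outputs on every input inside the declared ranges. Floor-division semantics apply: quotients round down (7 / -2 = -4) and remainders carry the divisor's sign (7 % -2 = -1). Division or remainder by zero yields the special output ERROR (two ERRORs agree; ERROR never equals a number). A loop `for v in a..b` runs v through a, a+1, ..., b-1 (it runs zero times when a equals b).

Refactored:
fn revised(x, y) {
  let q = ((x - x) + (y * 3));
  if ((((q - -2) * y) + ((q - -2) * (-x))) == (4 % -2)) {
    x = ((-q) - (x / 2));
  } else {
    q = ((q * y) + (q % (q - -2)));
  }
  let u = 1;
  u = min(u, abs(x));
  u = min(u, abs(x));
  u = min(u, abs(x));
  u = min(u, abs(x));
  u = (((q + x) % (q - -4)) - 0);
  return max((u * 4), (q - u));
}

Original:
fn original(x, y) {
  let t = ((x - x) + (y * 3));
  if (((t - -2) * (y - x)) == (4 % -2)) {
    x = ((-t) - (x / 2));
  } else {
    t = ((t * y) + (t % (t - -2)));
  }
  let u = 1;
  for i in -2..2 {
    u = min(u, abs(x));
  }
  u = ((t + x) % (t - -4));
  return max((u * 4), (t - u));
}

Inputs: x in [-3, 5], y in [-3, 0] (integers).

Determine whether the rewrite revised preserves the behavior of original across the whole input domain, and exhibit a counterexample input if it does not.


Although constant usage differs, and min/max/abs usage differs, and statement counts differ, and local variable names differ, and arithmetic usage differs, and loop structure differs, 36/36 inputs agree.
verdict: equivalent


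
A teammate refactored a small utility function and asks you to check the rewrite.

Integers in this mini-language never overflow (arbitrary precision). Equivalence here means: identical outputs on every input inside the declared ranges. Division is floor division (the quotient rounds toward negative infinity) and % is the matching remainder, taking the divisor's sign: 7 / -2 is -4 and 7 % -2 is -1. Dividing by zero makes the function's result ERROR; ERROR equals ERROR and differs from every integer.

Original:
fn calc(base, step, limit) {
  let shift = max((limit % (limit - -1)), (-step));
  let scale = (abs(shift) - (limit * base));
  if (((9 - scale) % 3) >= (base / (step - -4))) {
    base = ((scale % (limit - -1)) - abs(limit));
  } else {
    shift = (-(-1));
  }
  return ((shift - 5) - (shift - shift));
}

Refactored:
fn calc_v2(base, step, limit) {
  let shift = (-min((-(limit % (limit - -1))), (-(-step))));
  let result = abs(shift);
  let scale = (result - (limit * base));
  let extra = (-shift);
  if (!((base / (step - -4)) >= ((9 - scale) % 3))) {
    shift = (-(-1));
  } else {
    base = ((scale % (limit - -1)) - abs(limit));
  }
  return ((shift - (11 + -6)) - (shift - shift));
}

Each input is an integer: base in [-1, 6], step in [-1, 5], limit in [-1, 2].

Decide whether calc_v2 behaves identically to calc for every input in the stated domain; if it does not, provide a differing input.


At base=-1, step=-1, limit=2: calc gives -3, calc_v2 gives -4.
verdict: not equivalent; witness: base=-1, step=-1, limit=2


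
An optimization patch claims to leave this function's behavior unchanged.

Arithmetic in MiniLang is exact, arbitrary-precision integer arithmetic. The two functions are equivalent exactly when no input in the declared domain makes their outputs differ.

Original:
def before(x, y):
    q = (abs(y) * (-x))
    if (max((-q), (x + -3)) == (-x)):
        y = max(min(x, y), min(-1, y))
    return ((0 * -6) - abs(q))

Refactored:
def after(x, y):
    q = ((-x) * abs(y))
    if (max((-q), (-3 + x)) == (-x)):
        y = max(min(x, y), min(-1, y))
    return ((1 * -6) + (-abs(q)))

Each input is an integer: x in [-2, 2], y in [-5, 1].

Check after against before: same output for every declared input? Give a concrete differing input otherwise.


There is a counterexample at x=-2, y=-5: -10 on one side, -16 on the other.
before: q becomes 10; next (max((-q), (x + -3)) == (-x)) evaluates to false; next final value -10
after: q becomes 10; next (max((-q), (-3 + x)) == (-x)) evaluates to false; next final value -16
verdict: not equivalent; witness: x=-2, y=-5


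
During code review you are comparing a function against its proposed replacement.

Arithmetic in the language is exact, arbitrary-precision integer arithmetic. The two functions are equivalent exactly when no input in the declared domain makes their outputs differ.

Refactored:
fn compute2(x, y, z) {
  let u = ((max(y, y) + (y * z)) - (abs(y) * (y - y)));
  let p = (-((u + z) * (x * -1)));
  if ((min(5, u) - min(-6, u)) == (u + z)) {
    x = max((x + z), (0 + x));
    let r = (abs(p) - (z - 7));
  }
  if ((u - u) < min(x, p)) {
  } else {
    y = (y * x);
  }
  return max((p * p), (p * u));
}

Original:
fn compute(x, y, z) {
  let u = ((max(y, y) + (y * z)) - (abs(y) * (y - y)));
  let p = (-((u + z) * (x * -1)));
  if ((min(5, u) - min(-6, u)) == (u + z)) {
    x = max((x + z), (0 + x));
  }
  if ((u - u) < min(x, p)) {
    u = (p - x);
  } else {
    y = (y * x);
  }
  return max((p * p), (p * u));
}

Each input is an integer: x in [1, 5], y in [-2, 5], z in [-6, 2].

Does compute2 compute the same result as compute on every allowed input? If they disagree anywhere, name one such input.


These are not equivalent — on x=1, y=-2, z=-6 the outputs split (16 vs 40).
compute: u=10, then p=4, then ((min(5, u) - min(-6, u)) == (u + z)) is false, then ((u - u) < min(x, p)) is true, then u=3, then returns 16
compute2: u=10, then p=4, then ((min(5, u) - min(-6, u)) == (u + z)) is false, then ((u - u) < min(x, p)) is true, then returns 40
verdict: not equivalent; witness: x=1, y=-2, z=-6


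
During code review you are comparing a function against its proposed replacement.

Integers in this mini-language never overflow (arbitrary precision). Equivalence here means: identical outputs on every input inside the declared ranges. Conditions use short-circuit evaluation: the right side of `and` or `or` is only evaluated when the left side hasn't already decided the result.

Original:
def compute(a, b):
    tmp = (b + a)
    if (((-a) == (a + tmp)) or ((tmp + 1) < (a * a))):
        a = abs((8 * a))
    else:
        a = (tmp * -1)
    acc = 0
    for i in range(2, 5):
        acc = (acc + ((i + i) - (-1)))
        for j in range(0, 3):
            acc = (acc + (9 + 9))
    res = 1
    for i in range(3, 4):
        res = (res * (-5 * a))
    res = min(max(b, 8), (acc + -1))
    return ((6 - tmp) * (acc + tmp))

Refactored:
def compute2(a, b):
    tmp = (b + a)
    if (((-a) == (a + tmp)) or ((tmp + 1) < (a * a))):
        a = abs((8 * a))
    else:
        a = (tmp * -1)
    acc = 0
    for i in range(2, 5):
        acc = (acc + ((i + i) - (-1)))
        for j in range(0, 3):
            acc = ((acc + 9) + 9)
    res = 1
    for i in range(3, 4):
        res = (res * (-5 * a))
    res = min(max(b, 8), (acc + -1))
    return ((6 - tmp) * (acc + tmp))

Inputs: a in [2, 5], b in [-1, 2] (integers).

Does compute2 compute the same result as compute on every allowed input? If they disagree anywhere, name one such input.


Reading the diff, among the changes: same computation, different form.
Tracing a=5, b=0: compute: tmp becomes 5; next (((-a) == (a + tmp)) or ((tmp + 1) < (a * a))) evaluates to true; next a becomes 40; next acc becomes 0; next at i=2:; next acc becomes 5; next at j=0:; next acc becomes 23; next at j=1:; next acc becomes 41; next at j=2:; next acc becomes 59; next at i=3:; next acc becomes 66; next at j=0:; next acc becomes 84; next at j=1:; next acc becomes 102; next at j=2:; next acc becomes 120; next at i=4:; next acc becomes 129; next at j=0:; next acc becomes 147; next at j=1:; next acc becomes 165; next at j=2:; next acc becomes 183; next res becomes 1; next at i=3:; next res becomes -200; next res becomes 8; next final value 188 | compute2: tmp becomes 5; next (((-a) == (a + tmp)) or ((tmp + 1) < (a * a))) evaluates to true; next a becomes 40; next acc becomes 0; next at i=2:; next acc becomes 5; next at j=0:; next acc becomes 23; next at j=1:; next acc becomes 41; next at j=2:; next acc becomes 59; next at i=3:; next acc becomes 66; next at j=0:; next acc becomes 84; next at j=1:; next acc becomes 102; next at j=2:; next acc becomes 120; next at i=4:; next acc becomes 129; next at j=0:; next acc becomes 147; next at j=1:; next acc becomes 165; next at j=2:; next acc becomes 183; next res becomes 1; next at i=3:; next res becomes -200; next res becomes 8; next final value 188 — matching result 188.
An exhaustive pass over the 16 declared inputs shows identical outputs.
verdict: equivalent


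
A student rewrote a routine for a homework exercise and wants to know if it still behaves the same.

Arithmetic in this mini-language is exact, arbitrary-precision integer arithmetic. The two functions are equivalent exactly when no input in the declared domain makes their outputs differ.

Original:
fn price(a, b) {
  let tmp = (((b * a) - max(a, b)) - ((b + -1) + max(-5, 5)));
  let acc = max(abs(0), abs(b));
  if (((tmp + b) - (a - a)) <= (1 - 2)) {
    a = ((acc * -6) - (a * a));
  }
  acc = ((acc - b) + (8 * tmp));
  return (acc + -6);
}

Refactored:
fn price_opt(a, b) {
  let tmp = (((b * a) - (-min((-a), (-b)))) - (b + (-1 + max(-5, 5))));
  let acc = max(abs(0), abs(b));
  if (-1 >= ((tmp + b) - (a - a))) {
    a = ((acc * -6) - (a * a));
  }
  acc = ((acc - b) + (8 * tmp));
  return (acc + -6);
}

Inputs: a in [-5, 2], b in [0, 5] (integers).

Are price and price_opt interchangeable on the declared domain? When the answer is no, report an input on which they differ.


Differences: constant usage differs; min/max/abs usage differs; comparison usage differs; arithmetic usage differs — yet all 48 inputs agree.
verdict: equivalent


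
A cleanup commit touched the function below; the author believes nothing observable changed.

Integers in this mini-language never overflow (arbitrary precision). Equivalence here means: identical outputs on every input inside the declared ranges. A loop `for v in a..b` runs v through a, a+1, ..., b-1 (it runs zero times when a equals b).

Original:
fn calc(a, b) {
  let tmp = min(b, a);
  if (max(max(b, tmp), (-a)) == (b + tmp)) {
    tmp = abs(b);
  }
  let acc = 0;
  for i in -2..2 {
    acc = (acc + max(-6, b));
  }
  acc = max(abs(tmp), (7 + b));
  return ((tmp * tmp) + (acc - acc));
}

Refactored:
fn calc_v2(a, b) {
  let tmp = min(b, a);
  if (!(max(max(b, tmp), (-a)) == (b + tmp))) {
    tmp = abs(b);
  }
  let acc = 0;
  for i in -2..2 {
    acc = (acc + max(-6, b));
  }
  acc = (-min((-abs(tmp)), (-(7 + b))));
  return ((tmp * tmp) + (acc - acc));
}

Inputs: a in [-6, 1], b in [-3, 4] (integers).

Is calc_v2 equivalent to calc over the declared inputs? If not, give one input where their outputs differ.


There is a counterexample at a=-6, b=-3: 36 on one side, 9 on the other.
calc: tmp=-6, then (max(max(b, tmp), (-a)) == (b + tmp)) is false, then acc=0, then (i=-2), then acc=-3, then (i=-1), then acc=-6, then (i=0), then acc=-9, then (i=1), then acc=-12, then acc=6, then returns 36
calc_v2: tmp=-6, then (!(max(max(b, tmp), (-a)) == (b + tmp))) is true, then tmp=3, then acc=0, then (i=-2), then acc=-3, then (i=-1), then acc=-6, then (i=0), then acc=-9, then (i=1), then acc=-12, then acc=4, then returns 9
verdict: not equivalent; witness: a=-6, b=-3


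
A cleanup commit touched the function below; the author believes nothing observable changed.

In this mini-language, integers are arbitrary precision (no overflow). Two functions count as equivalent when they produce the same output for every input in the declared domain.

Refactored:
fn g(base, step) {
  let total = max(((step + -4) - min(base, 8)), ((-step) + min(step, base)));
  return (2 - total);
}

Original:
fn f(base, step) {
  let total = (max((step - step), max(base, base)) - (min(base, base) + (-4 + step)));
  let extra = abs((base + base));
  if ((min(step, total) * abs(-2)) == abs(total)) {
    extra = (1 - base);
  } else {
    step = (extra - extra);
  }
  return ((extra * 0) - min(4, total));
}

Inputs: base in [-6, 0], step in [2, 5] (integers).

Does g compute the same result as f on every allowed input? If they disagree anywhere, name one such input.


Take base=-6, step=2.
f: total=8, then extra=12, then ((min(step, total) * abs(-2)) == abs(total)) is false, then step=0, then returns -4
g: total=4, then returns -2
-4 vs -2 — the two versions disagree here.
verdict: not equivalent; witness: base=-6, step=2


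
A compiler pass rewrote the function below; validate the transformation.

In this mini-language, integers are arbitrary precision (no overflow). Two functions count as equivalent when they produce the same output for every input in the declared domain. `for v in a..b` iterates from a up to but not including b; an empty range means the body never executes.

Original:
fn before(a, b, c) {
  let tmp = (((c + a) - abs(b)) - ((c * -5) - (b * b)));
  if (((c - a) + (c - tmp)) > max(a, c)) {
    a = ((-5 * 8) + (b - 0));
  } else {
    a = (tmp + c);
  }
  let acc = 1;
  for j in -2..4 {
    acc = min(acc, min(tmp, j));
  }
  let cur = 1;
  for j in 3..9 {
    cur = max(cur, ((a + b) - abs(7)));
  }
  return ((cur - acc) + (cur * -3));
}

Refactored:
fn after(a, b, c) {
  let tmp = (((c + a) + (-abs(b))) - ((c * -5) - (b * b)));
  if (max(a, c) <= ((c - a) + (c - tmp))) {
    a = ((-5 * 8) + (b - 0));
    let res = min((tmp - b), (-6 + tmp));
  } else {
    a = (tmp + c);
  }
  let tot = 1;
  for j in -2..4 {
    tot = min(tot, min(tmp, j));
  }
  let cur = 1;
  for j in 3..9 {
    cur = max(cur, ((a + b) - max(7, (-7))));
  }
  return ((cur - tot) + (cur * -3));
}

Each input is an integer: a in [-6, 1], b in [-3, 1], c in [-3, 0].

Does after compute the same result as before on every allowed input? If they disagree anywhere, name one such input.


Equivalent. There is a behavioral-looking edit here, yet the outcome never shifts on this domain.
Every one of the 160 inputs gives matching results.
One worked example (a=-4, b=0, c=0) — before: tmp becomes -4; next (((c - a) + (c - tmp)) > max(a, c)) evaluates to true; next a becomes -40; next acc becomes 1; next at j=-2:; next acc becomes -4; next at j=-1:; next acc becomes -4; next at j=0:; next acc becomes -4; next at j=1:; next acc becomes -4; next at j=2:; next acc becomes -4; next at j=3:; next acc becomes -4; next cur becomes 1; next at j=3:; next cur becomes 1; next at j=4:; next cur becomes 1; next at j=5:; next cur becomes 1; next at j=6:; next cur becomes 1; next at j=7:; next cur becomes 1; next at j=8:; next cur becomes 1; next final value 2; after: tmp becomes -4; next (max(a, c) <= ((c - a) + (c - tmp))) evaluates to true; next a becomes -40; next res becomes -10; next tot becomes 1; next at j=-2:; next tot becomes -4; next at j=-1:; next tot becomes -4; next at j=0:; next tot becomes -4; next at j=1:; next tot becomes -4; next at j=2:; next tot becomes -4; next at j=3:; next tot becomes -4; next cur becomes 1; next at j=3:; next cur becomes 1; next at j=4:; next cur becomes 1; next at j=5:; next cur becomes 1; next at j=6:; next cur becomes 1; next at j=7:; next cur becomes 1; next at j=8:; next cur becomes 1; next final value 2; agreement on 2.
verdict: equivalent


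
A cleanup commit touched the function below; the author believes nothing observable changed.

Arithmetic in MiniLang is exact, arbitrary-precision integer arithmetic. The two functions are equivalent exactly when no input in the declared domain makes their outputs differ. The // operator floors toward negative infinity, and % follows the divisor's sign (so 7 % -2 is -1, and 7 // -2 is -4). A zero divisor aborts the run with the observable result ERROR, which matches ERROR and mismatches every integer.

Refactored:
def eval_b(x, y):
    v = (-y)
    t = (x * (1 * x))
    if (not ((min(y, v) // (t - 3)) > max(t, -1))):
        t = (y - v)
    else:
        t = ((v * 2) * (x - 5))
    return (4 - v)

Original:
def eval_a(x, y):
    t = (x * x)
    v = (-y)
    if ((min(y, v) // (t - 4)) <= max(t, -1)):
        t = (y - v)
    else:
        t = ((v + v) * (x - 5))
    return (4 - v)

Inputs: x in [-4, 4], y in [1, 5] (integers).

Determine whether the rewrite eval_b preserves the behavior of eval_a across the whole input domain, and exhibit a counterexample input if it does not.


There is a counterexample at x=-2, y=1: ERROR on one side, 5 on the other.
eval_a: t := 4 | v := -1 | divide-by-zero, output ERROR
eval_b: v := -1 | t := 4 | (not ((min(y, v) // (t - 3)) > max(t, -1))): true | t := 2 | result 5
verdict: not equivalent; witness: x=-2, y=1


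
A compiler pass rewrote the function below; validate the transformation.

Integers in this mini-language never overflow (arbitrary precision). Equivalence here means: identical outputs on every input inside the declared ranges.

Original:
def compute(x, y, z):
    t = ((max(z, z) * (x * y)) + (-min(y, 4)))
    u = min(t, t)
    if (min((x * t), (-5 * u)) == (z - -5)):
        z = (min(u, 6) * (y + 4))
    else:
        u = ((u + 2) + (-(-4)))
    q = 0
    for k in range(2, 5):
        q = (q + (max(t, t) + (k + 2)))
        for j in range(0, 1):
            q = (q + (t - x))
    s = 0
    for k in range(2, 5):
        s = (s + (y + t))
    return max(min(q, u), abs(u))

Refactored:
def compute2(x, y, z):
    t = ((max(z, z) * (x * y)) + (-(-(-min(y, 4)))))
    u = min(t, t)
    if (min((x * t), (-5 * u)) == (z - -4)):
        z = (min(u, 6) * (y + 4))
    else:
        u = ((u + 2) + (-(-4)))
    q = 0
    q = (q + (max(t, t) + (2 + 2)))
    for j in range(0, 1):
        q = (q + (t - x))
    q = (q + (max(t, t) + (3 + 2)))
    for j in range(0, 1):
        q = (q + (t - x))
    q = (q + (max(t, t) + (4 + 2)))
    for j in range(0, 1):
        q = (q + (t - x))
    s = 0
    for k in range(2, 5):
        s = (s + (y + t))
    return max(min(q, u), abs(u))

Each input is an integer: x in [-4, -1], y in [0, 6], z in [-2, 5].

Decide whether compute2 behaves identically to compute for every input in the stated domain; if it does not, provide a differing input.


On input x=-4, y=1, z=0, compute returns 5 while compute2 returns 1.
verdict: not equivalent; witness: x=-4, y=1, z=0


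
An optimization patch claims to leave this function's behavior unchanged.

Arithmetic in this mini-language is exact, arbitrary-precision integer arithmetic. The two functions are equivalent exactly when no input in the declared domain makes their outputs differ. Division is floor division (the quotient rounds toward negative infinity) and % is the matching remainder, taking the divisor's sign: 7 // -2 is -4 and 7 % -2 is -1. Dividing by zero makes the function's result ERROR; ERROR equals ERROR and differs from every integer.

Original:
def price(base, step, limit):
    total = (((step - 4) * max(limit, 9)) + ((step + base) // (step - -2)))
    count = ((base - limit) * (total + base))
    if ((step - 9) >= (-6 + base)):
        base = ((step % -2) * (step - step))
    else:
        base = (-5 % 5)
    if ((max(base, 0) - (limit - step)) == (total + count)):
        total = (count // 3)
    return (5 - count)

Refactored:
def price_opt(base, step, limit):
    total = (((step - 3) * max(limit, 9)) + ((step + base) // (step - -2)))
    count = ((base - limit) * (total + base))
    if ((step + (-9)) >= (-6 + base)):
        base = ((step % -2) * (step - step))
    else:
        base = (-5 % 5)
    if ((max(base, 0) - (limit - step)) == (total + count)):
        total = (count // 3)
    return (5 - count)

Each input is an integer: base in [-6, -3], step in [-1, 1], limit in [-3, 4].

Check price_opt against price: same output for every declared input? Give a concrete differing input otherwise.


Run the pair on base=-6, step=-1, limit=-3.
price: total := -52 | count := 174 | ((step - 9) >= (-6 + base)): true | base := 0 | ((max(base, 0) - (limit - step)) == (total + count)): false | result -169
price_opt: total := -43 | count := 147 | ((step + (-9)) >= (-6 + base)): true | base := 0 | ((max(base, 0) - (limit - step)) == (total + count)): false | result -142
-169 != -142, so the rewrite changes behavior.
verdict: not equivalent; witness: base=-6, step=-1, limit=-3


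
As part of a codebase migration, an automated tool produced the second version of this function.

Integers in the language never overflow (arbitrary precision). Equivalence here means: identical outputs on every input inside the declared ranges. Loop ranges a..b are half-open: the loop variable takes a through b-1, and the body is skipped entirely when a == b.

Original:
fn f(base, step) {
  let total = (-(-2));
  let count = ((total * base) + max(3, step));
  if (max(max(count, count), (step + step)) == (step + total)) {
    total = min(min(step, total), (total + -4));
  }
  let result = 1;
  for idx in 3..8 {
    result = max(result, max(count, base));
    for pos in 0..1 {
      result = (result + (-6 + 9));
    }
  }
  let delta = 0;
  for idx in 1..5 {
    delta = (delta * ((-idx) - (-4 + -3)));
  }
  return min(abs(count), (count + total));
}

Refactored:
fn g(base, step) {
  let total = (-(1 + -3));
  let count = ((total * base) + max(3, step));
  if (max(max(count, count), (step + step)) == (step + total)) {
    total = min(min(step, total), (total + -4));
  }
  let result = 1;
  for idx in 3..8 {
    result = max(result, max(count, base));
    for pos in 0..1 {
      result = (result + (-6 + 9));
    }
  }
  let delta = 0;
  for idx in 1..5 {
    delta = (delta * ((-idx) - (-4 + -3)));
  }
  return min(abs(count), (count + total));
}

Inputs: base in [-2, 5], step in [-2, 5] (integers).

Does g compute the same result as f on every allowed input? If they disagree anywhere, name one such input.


The two are interchangeable: arithmetic usage differs, and constant usage differs, and every declared input agrees.
Spot check at base=1, step=-2 — f: total=2, then count=5, then (max(max(count, count), (step + step)) == (step + total)) is false, then result=1, then (idx=3), then result=5, then (pos=0), then result=8, then (idx=4), then result=8, then (pos=0), then result=11, then (idx=5), then result=11, then (pos=0), then result=14, then (idx=6), then result=14, then (pos=0), then result=17, then (idx=7), then result=17, then (pos=0), then result=20, then delta=0, then (idx=1), then delta=0, then (idx=2), then delta=0, then (idx=3), then delta=0, then (idx=4), then delta=0, then returns 5. g: total=2, then count=5, then (max(max(count, count), (step + step)) == (step + total)) is false, then result=1, then (idx=3), then result=5, then (pos=0), then result=8, then (idx=4), then result=8, then (pos=0), then result=11, then (idx=5), then result=11, then (pos=0), then result=14, then (idx=6), then result=14, then (pos=0), then result=17, then (idx=7), then result=17, then (pos=0), then result=20, then delta=0, then (idx=1), then delta=0, then (idx=2), then delta=0, then (idx=3), then delta=0, then (idx=4), then delta=0, then returns 5. Both give 5.
Sweeping the whole domain (64 inputs) finds no disagreement.
verdict: equivalent


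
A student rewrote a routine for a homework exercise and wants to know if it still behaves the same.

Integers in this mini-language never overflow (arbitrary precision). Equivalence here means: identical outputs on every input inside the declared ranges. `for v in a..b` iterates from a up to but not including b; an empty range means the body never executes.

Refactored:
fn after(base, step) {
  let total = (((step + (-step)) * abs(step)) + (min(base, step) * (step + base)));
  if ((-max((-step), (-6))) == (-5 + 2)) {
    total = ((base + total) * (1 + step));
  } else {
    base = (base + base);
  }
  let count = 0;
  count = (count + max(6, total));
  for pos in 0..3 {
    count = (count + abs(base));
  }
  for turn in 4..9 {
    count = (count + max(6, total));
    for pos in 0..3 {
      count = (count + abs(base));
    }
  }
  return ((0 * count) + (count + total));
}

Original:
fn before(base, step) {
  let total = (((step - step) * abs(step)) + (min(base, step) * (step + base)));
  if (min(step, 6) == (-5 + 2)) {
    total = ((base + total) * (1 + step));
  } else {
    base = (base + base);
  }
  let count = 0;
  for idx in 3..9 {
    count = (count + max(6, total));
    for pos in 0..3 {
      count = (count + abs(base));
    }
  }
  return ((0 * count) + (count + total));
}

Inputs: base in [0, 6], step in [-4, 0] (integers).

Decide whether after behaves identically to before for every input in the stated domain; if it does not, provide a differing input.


This is a faithful refactor — statement counts differ; also constant usage differs; also local variable names differ; also min/max/abs usage differs; also loop structure differs; also arithmetic usage differs, but the computed results match everywhere.
As a probe, take base=2, step=-4: before runs total := 8 | (min(step, 6) == (-5 + 2)): false | base := 4 | count := 0 | iter idx=3: | count := 8 | iter pos=0: | count := 12 | iter pos=1: | count := 16 | iter pos=2: | count := 20 | iter idx=4: | count := 28 | iter pos=0: | count := 32 | iter pos=1: | count := 36 | iter pos=2: | count := 40 | iter idx=5: | count := 48 | iter pos=0: | count := 52 | iter pos=1: | count := 56 | iter pos=2: | count := 60 | iter idx=6: | count := 68 | iter pos=0: | count := 72 | iter pos=1: | count := 76 | iter pos=2: | count := 80 | iter idx=7: | count := 88 | iter pos=0: | count := 92 | iter pos=1: | count := 96 | iter pos=2: | count := 100 | iter idx=8: | count := 108 | iter pos=0: | count := 112 | iter pos=1: | count := 116 | iter pos=2: | count := 120 | result 128; after runs total := 8 | ((-max((-step), (-6))) == (-5 + 2)): false | base := 4 | count := 0 | count := 8 | iter pos=0: | count := 12 | iter pos=1: | count := 16 | iter pos=2: | count := 20 | iter turn=4: | count := 28 | iter pos=0: | count := 32 | iter pos=1: | count := 36 | iter pos=2: | count := 40 | iter turn=5: | count := 48 | iter pos=0: | count := 52 | iter pos=1: | count := 56 | iter pos=2: | count := 60 | iter turn=6: | count := 68 | iter pos=0: | count := 72 | iter pos=1: | count := 76 | iter pos=2: | count := 80 | iter turn=7: | count := 88 | iter pos=0: | count := 92 | iter pos=1: | count := 96 | iter pos=2: | count := 100 | iter turn=8: | count := 108 | iter pos=0: | count := 112 | iter pos=1: | count := 116 | iter pos=2: | count := 120 | result 128; both end at 128.
Sweeping the whole domain (35 inputs) finds no disagreement.
verdict: equivalent


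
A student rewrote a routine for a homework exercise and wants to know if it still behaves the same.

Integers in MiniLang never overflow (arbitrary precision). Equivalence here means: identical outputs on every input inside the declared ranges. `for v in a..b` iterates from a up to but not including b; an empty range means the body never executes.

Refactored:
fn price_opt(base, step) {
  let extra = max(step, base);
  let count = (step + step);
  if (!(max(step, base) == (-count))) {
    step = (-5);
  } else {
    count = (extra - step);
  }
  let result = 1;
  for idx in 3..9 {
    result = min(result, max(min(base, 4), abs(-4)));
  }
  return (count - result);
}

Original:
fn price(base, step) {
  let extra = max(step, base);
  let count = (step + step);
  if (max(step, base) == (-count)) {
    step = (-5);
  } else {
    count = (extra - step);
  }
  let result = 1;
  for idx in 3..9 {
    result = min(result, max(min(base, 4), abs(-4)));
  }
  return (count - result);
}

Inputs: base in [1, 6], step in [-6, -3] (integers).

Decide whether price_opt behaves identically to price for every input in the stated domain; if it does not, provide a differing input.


The rewrite breaks on base=1, step=-6, where the results are 6 and -13.
price: extra=1, then count=-12, then (max(step, base) == (-count)) is false, then count=7, then result=1, then (idx=3), then result=1, then (idx=4), then result=1, then (idx=5), then result=1, then (idx=6), then result=1, then (idx=7), then result=1, then (idx=8), then result=1, then returns 6
price_opt: extra=1, then count=-12, then (!(max(step, base) == (-count))) is true, then step=-5, then result=1, then (idx=3), then result=1, then (idx=4), then result=1, then (idx=5), then result=1, then (idx=6), then result=1, then (idx=7), then result=1, then (idx=8), then result=1, then returns -13
verdict: not equivalent; witness: base=1, step=-6
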